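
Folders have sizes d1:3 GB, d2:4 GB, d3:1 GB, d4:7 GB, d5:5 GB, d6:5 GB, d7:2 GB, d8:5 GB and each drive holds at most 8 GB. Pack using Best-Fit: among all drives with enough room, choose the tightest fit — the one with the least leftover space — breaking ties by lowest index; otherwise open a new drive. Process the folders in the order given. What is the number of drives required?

5

drive 1: place d1 (3 GB), 5 GB left
drive 1: place d2 (4 GB), 1 GB left
drive 1: place d3 (1 GB), 0 GB left
drive 2: place d4 (7 GB), 1 GB left
drive 3: place d5 (5 GB), 3 GB left
drive 4: place d6 (5 GB), 3 GB left
drive 3: place d7 (2 GB), 1 GB left
drive 5: place d8 (5 GB), 3 GB left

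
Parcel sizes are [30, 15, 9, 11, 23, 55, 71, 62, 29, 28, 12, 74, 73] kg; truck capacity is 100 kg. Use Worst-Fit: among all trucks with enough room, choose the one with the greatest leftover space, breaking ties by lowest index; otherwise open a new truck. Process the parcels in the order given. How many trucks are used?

Put 30 kg in truck 1; 70 kg remain.
Put 15 kg in truck 1; 55 kg remain.
Put 9 kg in truck 1; 46 kg remain.
Put 11 kg in truck 1; 35 kg remain.
Put 23 kg in truck 1; 12 kg remain.
Put 55 kg in truck 2; 45 kg remain.
Put 71 kg in truck 3; 29 kg remain.
Put 62 kg in truck 4; 38 kg remain.
Put 29 kg in truck 2; 16 kg remain.
Put 28 kg in truck 4; 10 kg remain.
Put 12 kg in truck 3; 17 kg remain.
Put 74 kg in truck 5; 26 kg remain.
Put 73 kg in truck 6; 27 kg remain.

6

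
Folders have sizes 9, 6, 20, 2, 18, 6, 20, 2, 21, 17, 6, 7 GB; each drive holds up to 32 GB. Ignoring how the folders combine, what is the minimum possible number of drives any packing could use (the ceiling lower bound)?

5

Total size = 9 + 6 + 20 + 2 + 18 + 6 + 20 + 2 + 21 + 17 + 6 + 7 = 134 GB.
⌈134 / 32⌉ = 5.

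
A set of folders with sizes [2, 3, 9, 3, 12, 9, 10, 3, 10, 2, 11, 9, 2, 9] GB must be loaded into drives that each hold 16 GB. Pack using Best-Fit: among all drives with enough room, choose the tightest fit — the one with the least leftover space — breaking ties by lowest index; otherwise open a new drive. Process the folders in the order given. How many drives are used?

drive 1: place 2 GB, 14 GB left
drive 1: place 3 GB, 11 GB left
drive 1: place 9 GB, 2 GB left
drive 2: place 3 GB, 13 GB left
drive 2: place 12 GB, 1 GB left
drive 3: place 9 GB, 7 GB left
drive 4: place 10 GB, 6 GB left
drive 4: place 3 GB, 3 GB left
drive 5: place 10 GB, 6 GB left
drive 1: place 2 GB, 0 GB left
drive 6: place 11 GB, 5 GB left
drive 7: place 9 GB, 7 GB left
drive 4: place 2 GB, 1 GB left
drive 8: place 9 GB, 7 GB left
Final drives: [2,3,9,2] [3,12] [9] [10,3,2] [10] [11] [9] [9].

8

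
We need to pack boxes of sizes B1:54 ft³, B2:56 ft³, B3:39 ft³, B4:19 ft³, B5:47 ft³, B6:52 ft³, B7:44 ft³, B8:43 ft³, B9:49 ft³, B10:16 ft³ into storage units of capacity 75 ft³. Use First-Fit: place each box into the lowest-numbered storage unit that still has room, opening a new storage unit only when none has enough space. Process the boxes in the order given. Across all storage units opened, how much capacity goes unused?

storage unit 1: place B1 (54 ft³), 21 ft³ left
storage unit 2: place B2 (56 ft³), 19 ft³ left
storage unit 3: place B3 (39 ft³), 36 ft³ left
storage unit 1: place B4 (19 ft³), 2 ft³ left
storage unit 4: place B5 (47 ft³), 28 ft³ left
storage unit 5: place B6 (52 ft³), 23 ft³ left
storage unit 6: place B7 (44 ft³), 31 ft³ left
storage unit 7: place B8 (43 ft³), 32 ft³ left
storage unit 8: place B9 (49 ft³), 26 ft³ left
storage unit 2: place B10 (16 ft³), 3 ft³ left
8 storage units × 75 ft³ = 600 ft³; used 419 ft³; unused 181 ft³.

181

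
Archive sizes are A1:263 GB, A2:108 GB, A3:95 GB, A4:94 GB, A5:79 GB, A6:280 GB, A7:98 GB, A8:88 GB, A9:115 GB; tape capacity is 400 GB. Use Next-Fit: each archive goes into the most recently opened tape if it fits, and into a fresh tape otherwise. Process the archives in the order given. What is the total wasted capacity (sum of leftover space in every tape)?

A1 (263 GB) → tape 1 (remaining 137 GB)
A2 (108 GB) → tape 1 (remaining 29 GB)
A3 (95 GB) → tape 2 (remaining 305 GB)
A4 (94 GB) → tape 2 (remaining 211 GB)
A5 (79 GB) → tape 2 (remaining 132 GB)
A6 (280 GB) → tape 3 (remaining 120 GB)
A7 (98 GB) → tape 3 (remaining 22 GB)
A8 (88 GB) → tape 4 (remaining 312 GB)
A9 (115 GB) → tape 4 (remaining 197 GB)
4 tapes × 400 GB = 1600 GB; used 1220 GB; unused 380 GB.

380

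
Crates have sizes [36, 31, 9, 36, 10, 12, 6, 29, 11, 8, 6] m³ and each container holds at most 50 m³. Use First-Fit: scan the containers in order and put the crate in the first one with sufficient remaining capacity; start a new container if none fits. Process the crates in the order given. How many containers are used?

36 m³ → container 1 (remaining 14 m³)
31 m³ → container 2 (remaining 19 m³)
9 m³ → container 1 (remaining 5 m³)
36 m³ → container 3 (remaining 14 m³)
10 m³ → container 2 (remaining 9 m³)
12 m³ → container 3 (remaining 2 m³)
6 m³ → container 2 (remaining 3 m³)
29 m³ → container 4 (remaining 21 m³)
11 m³ → container 4 (remaining 10 m³)
8 m³ → container 4 (remaining 2 m³)
6 m³ → container 5 (remaining 44 m³)

5 containers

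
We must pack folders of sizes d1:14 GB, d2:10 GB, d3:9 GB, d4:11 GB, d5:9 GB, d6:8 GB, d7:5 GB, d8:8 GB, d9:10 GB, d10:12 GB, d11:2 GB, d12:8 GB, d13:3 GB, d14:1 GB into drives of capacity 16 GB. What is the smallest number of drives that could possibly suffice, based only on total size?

7 drives

Total size = 14 + 10 + 9 + 11 + 9 + 8 + 5 + 8 + 10 + 12 + 2 + 8 + 3 + 1 = 110 GB.
⌈110 / 16⌉ = 7.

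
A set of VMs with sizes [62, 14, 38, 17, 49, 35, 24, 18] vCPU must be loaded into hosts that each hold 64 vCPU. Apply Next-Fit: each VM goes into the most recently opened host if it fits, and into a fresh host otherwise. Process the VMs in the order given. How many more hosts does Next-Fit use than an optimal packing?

Next-Fit: [62] [14,38] [17] [49] [35,24] [18] → 6 hosts.
Total size 257 vCPU; any packing needs at least ⌈257/64⌉ = 5 hosts.
An optimal packing achieves that bound: [62] [49,14] [38,24] [35,18] [17] → 5 hosts.
Excess: 6 − 5 = 1.

1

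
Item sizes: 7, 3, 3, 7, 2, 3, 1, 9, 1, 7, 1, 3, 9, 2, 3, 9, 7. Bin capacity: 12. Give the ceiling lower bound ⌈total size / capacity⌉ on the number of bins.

Total size = 7 + 3 + 3 + 7 + 2 + 3 + 1 + 9 + 1 + 7 + 1 + 3 + 9 + 2 + 3 + 9 + 7 = 77.
⌈77 / 12⌉ = 7.

7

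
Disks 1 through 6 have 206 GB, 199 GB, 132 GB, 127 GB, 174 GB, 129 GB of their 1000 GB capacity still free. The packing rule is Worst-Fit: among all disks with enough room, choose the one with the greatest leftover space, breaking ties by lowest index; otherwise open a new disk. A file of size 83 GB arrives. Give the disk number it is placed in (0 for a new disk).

Disks with room: disk 1 (206 GB), disk 2 (199 GB), disk 3 (132 GB), disk 4 (127 GB), disk 5 (174 GB), disk 6 (129 GB).
Most room is disk 1 with 206 GB free.

1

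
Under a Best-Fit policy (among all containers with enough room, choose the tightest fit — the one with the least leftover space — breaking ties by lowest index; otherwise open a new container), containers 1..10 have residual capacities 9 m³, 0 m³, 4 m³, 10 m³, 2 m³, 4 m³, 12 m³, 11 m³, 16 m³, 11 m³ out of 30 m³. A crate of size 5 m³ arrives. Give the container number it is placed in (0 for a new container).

Containers with room: container 1 (9 m³), container 4 (10 m³), container 7 (12 m³), container 8 (11 m³), container 9 (16 m³), container 10 (11 m³).
Tightest fit is container 1 with 9 m³ free.

1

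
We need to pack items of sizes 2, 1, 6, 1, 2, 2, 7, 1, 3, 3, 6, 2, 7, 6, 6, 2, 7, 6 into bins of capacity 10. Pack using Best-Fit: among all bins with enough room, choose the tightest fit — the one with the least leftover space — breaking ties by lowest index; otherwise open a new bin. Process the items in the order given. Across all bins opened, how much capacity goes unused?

20

bin 1: place 2, 8 left
bin 1: place 1, 7 left
bin 1: place 6, 1 left
bin 1: place 1, 0 left
bin 2: place 2, 8 left
bin 2: place 2, 6 left
bin 3: place 7, 3 left
bin 3: place 1, 2 left
bin 2: place 3, 3 left
bin 2: place 3, 0 left
bin 4: place 6, 4 left
bin 3: place 2, 0 left
bin 5: place 7, 3 left
bin 6: place 6, 4 left
bin 7: place 6, 4 left
bin 5: place 2, 1 left
bin 8: place 7, 3 left
bin 9: place 6, 4 left
9 bins × 10 = 90; used 70; unused 20.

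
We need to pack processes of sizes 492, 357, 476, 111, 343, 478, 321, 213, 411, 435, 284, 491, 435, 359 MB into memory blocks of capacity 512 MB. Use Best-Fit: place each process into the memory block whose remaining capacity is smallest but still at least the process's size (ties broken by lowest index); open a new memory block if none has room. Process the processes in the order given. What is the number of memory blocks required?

492 MB → memory block 1 (remaining 20 MB)
357 MB → memory block 2 (remaining 155 MB)
476 MB → memory block 3 (remaining 36 MB)
111 MB → memory block 2 (remaining 44 MB)
343 MB → memory block 4 (remaining 169 MB)
478 MB → memory block 5 (remaining 34 MB)
321 MB → memory block 6 (remaining 191 MB)
213 MB → memory block 7 (remaining 299 MB)
411 MB → memory block 8 (remaining 101 MB)
435 MB → memory block 9 (remaining 77 MB)
284 MB → memory block 7 (remaining 15 MB)
491 MB → memory block 10 (remaining 21 MB)
435 MB → memory block 11 (remaining 77 MB)
359 MB → memory block 12 (remaining 153 MB)
Final memory blocks: [492] [357,111] [476] [343] [478] [321] [213,284] [411] [435] [491] [435] [359].

12 memory blocks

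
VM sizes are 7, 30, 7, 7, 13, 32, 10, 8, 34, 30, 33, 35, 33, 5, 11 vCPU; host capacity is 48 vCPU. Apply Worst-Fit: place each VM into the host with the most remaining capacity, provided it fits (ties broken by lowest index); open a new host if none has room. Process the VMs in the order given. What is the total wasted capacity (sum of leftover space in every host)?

host 1: place 7 vCPU, 41 vCPU left
host 1: place 30 vCPU, 11 vCPU left
host 1: place 7 vCPU, 4 vCPU left
host 2: place 7 vCPU, 41 vCPU left
host 2: place 13 vCPU, 28 vCPU left
host 3: place 32 vCPU, 16 vCPU left
host 2: place 10 vCPU, 18 vCPU left
host 2: place 8 vCPU, 10 vCPU left
host 4: place 34 vCPU, 14 vCPU left
host 5: place 30 vCPU, 18 vCPU left
host 6: place 33 vCPU, 15 vCPU left
host 7: place 35 vCPU, 13 vCPU left
host 8: place 33 vCPU, 15 vCPU left
host 5: place 5 vCPU, 13 vCPU left
host 3: place 11 vCPU, 5 vCPU left
8 hosts × 48 vCPU = 384 vCPU; used 295 vCPU; unused 89 vCPU.

89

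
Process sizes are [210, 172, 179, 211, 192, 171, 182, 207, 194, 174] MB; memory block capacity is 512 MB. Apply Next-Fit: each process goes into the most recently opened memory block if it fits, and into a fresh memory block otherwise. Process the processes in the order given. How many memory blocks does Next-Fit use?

5 memory blocks

210 MB → memory block 1 (remaining 302 MB)
172 MB → memory block 1 (remaining 130 MB)
179 MB → memory block 2 (remaining 333 MB)
211 MB → memory block 2 (remaining 122 MB)
192 MB → memory block 3 (remaining 320 MB)
171 MB → memory block 3 (remaining 149 MB)
182 MB → memory block 4 (remaining 330 MB)
207 MB → memory block 4 (remaining 123 MB)
194 MB → memory block 5 (remaining 318 MB)
174 MB → memory block 5 (remaining 144 MB)
Final memory blocks: [210,172] [179,211] [192,171] [182,207] [194,174].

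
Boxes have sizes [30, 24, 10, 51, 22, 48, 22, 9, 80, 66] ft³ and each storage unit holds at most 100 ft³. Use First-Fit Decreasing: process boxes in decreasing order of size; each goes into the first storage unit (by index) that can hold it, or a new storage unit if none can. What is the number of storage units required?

4

Sorted descending: 80, 66, 51, 48, 30, 24, 22, 22, 10, 9.
80 ft³ → storage unit 1 (remaining 20 ft³)
66 ft³ → storage unit 2 (remaining 34 ft³)
51 ft³ → storage unit 3 (remaining 49 ft³)
48 ft³ → storage unit 3 (remaining 1 ft³)
30 ft³ → storage unit 2 (remaining 4 ft³)
24 ft³ → storage unit 4 (remaining 76 ft³)
22 ft³ → storage unit 4 (remaining 54 ft³)
22 ft³ → storage unit 4 (remaining 32 ft³)
10 ft³ → storage unit 1 (remaining 10 ft³)
9 ft³ → storage unit 1 (remaining 1 ft³)
Final storage units: [80,10,9] [66,30] [51,48] [24,22,22].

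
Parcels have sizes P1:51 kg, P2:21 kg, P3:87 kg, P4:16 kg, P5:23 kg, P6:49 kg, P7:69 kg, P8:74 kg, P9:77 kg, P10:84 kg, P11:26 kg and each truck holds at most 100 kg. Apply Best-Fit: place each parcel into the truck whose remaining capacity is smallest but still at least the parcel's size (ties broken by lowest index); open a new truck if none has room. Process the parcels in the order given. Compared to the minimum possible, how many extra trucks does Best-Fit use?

Best-Fit: [51,21,16] [87] [23,49] [69] [74,26] [77] [84] → 7 trucks.
Total size 577 kg; any packing needs at least ⌈577/100⌉ = 6 trucks.
An optimal packing achieves that bound: [87] [84,16] [77,23] [74,26] [69,21] [51,49] → 6 trucks.
Excess: 7 − 6 = 1.

1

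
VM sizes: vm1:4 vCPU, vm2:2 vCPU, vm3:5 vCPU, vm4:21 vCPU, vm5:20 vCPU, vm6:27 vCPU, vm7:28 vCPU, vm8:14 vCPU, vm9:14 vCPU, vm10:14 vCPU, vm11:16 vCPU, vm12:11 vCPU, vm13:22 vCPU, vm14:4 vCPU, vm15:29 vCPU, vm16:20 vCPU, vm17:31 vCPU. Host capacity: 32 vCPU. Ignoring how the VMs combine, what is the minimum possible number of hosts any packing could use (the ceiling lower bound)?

Total size = 4 + 2 + 5 + 21 + 20 + 27 + 28 + 14 + 14 + 14 + 16 + 11 + 22 + 4 + 29 + 20 + 31 = 282 vCPU.
⌈282 / 32⌉ = 9.

9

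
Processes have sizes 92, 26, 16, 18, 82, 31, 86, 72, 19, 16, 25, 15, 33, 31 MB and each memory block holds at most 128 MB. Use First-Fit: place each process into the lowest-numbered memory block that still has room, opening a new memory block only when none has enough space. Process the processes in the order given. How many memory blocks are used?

memory block 1: place 92 MB, 36 MB left
memory block 1: place 26 MB, 10 MB left
memory block 2: place 16 MB, 112 MB left
memory block 2: place 18 MB, 94 MB left
memory block 2: place 82 MB, 12 MB left
memory block 3: place 31 MB, 97 MB left
memory block 3: place 86 MB, 11 MB left
memory block 4: place 72 MB, 56 MB left
memory block 4: place 19 MB, 37 MB left
memory block 4: place 16 MB, 21 MB left
memory block 5: place 25 MB, 103 MB left
memory block 4: place 15 MB, 6 MB left
memory block 5: place 33 MB, 70 MB left
memory block 5: place 31 MB, 39 MB left
Final memory blocks: [92,26] [16,18,82] [31,86] [72,19,16,15] [25,33,31].

5 memory blocks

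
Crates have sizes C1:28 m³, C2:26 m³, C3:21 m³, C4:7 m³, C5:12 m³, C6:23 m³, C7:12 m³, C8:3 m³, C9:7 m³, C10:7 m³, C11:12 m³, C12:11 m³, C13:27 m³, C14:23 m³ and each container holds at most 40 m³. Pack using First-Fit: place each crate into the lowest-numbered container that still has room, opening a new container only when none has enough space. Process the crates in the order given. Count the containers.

container 1: place C1 (28 m³), 12 m³ left
container 2: place C2 (26 m³), 14 m³ left
container 3: place C3 (21 m³), 19 m³ left
container 1: place C4 (7 m³), 5 m³ left
container 2: place C5 (12 m³), 2 m³ left
container 4: place C6 (23 m³), 17 m³ left
container 3: place C7 (12 m³), 7 m³ left
container 1: place C8 (3 m³), 2 m³ left
container 3: place C9 (7 m³), 0 m³ left
container 4: place C10 (7 m³), 10 m³ left
container 5: place C11 (12 m³), 28 m³ left
container 5: place C12 (11 m³), 17 m³ left
container 6: place C13 (27 m³), 13 m³ left
container 7: place C14 (23 m³), 17 m³ left

7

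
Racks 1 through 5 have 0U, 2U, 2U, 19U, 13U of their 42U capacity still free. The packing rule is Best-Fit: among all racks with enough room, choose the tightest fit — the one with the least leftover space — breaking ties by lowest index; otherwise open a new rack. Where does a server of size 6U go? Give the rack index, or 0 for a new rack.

5

Racks with room: rack 4 (19U), rack 5 (13U).
Tightest fit is rack 5 with 13U free.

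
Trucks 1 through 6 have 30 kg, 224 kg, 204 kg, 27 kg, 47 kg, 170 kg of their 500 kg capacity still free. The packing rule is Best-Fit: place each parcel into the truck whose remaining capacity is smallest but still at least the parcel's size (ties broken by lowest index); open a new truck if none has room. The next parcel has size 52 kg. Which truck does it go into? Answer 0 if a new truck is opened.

Trucks with room: truck 2 (224 kg), truck 3 (204 kg), truck 6 (170 kg).
Tightest fit is truck 6 with 170 kg free.

6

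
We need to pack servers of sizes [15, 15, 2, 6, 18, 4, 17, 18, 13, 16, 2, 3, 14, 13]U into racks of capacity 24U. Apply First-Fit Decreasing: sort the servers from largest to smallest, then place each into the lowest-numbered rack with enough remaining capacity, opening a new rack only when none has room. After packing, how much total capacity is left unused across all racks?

60

Sorted descending: 18, 18, 17, 16, 15, 15, 14, 13, 13, 6, 4, 3, 2, 2.
Put 18U in rack 1; 6U remain.
Put 18U in rack 2; 6U remain.
Put 17U in rack 3; 7U remain.
Put 16U in rack 4; 8U remain.
Put 15U in rack 5; 9U remain.
Put 15U in rack 6; 9U remain.
Put 14U in rack 7; 10U remain.
Put 13U in rack 8; 11U remain.
Put 13U in rack 9; 11U remain.
Put 6U in rack 1; 0U remain.
Put 4U in rack 2; 2U remain.
Put 3U in rack 3; 4U remain.
Put 2U in rack 2; 0U remain.
Put 2U in rack 3; 2U remain.
9 racks × 24U = 216U; used 156U; unused 60U.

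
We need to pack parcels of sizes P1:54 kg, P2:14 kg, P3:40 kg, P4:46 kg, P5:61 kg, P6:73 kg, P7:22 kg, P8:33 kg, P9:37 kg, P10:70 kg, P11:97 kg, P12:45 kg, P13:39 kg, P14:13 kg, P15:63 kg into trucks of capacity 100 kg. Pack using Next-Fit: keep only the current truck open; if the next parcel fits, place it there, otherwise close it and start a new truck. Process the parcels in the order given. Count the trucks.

truck 1: place P1 (54 kg), 46 kg left
truck 1: place P2 (14 kg), 32 kg left
truck 2: place P3 (40 kg), 60 kg left
truck 2: place P4 (46 kg), 14 kg left
truck 3: place P5 (61 kg), 39 kg left
truck 4: place P6 (73 kg), 27 kg left
truck 4: place P7 (22 kg), 5 kg left
truck 5: place P8 (33 kg), 67 kg left
truck 5: place P9 (37 kg), 30 kg left
truck 6: place P10 (70 kg), 30 kg left
truck 7: place P11 (97 kg), 3 kg left
truck 8: place P12 (45 kg), 55 kg left
truck 8: place P13 (39 kg), 16 kg left
truck 8: place P14 (13 kg), 3 kg left
truck 9: place P15 (63 kg), 37 kg left

9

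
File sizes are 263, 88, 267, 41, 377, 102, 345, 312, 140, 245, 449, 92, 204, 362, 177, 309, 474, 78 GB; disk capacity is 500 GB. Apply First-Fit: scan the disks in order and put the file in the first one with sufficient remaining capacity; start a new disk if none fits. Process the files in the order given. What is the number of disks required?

10

Put 263 GB in disk 1; 237 GB remain.
Put 88 GB in disk 1; 149 GB remain.
Put 267 GB in disk 2; 233 GB remain.
Put 41 GB in disk 1; 108 GB remain.
Put 377 GB in disk 3; 123 GB remain.
Put 102 GB in disk 1; 6 GB remain.
Put 345 GB in disk 4; 155 GB remain.
Put 312 GB in disk 5; 188 GB remain.
Put 140 GB in disk 2; 93 GB remain.
Put 245 GB in disk 6; 255 GB remain.
Put 449 GB in disk 7; 51 GB remain.
Put 92 GB in disk 2; 1 GB remain.
Put 204 GB in disk 6; 51 GB remain.
Put 362 GB in disk 8; 138 GB remain.
Put 177 GB in disk 5; 11 GB remain.
Put 309 GB in disk 9; 191 GB remain.
Put 474 GB in disk 10; 26 GB remain.
Put 78 GB in disk 3; 45 GB remain.
Final disks: [263,88,41,102] [267,140,92] [377,78] [345] [312,177] [245,204] [449] [362] [309] [474].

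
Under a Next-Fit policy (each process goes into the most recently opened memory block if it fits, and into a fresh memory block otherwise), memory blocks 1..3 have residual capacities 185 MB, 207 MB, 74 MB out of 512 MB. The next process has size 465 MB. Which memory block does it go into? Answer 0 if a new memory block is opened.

0

Next-Fit only looks at memory block 3, which has 74 MB free.
465 MB does not fit, so a new memory block is opened.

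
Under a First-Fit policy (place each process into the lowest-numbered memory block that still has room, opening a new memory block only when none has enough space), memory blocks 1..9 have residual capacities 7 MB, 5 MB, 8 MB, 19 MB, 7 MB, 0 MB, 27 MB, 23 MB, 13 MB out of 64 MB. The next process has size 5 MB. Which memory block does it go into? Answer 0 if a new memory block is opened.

1

Memory blocks with room: memory block 1 (7 MB), memory block 2 (5 MB), memory block 3 (8 MB), memory block 4 (19 MB), memory block 5 (7 MB), memory block 7 (27 MB), memory block 8 (23 MB), memory block 9 (13 MB).
The first with room is memory block 1.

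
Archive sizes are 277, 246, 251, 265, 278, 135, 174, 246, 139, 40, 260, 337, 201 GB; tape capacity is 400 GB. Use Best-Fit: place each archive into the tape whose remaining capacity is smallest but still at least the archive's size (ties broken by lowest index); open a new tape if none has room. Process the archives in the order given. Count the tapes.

tape 1: place 277 GB, 123 GB left
tape 2: place 246 GB, 154 GB left
tape 3: place 251 GB, 149 GB left
tape 4: place 265 GB, 135 GB left
tape 5: place 278 GB, 122 GB left
tape 4: place 135 GB, 0 GB left
tape 6: place 174 GB, 226 GB left
tape 7: place 246 GB, 154 GB left
tape 3: place 139 GB, 10 GB left
tape 5: place 40 GB, 82 GB left
tape 8: place 260 GB, 140 GB left
tape 9: place 337 GB, 63 GB left
tape 6: place 201 GB, 25 GB left
Final tapes: [277] [246] [251,139] [265,135] [278,40] [174,201] [246] [260] [337].

9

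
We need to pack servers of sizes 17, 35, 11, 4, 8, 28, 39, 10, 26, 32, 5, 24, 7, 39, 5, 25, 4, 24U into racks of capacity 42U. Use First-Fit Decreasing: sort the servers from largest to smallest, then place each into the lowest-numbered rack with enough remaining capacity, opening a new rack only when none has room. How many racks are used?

9

Sorted descending: 39, 39, 35, 32, 28, 26, 25, 24, 24, 17, 11, 10, 8, 7, 5, 5, 4, 4.
Put 39U in rack 1; 3U remain.
Put 39U in rack 2; 3U remain.
Put 35U in rack 3; 7U remain.
Put 32U in rack 4; 10U remain.
Put 28U in rack 5; 14U remain.
Put 26U in rack 6; 16U remain.
Put 25U in rack 7; 17U remain.
Put 24U in rack 8; 18U remain.
Put 24U in rack 9; 18U remain.
Put 17U in rack 7; 0U remain.
Put 11U in rack 5; 3U remain.
Put 10U in rack 4; 0U remain.
Put 8U in rack 6; 8U remain.
Put 7U in rack 3; 0U remain.
Put 5U in rack 6; 3U remain.
Put 5U in rack 8; 13U remain.
Put 4U in rack 8; 9U remain.
Put 4U in rack 8; 5U remain.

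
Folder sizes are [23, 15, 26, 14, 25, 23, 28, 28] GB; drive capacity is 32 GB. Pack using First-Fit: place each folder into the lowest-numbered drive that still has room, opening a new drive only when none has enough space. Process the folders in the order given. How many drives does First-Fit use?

7

drive 1: place 23 GB, 9 GB left
drive 2: place 15 GB, 17 GB left
drive 3: place 26 GB, 6 GB left
drive 2: place 14 GB, 3 GB left
drive 4: place 25 GB, 7 GB left
drive 5: place 23 GB, 9 GB left
drive 6: place 28 GB, 4 GB left
drive 7: place 28 GB, 4 GB left
Final drives: [23] [15,14] [26] [25] [23] [28] [28].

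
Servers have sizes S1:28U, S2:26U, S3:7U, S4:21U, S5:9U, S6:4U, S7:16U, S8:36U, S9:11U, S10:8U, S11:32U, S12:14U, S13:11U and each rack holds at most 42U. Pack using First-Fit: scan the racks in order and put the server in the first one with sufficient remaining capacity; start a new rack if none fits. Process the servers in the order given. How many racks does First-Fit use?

rack 1: place S1 (28U), 14U left
rack 2: place S2 (26U), 16U left
rack 1: place S3 (7U), 7U left
rack 3: place S4 (21U), 21U left
rack 2: place S5 (9U), 7U left
rack 1: place S6 (4U), 3U left
rack 3: place S7 (16U), 5U left
rack 4: place S8 (36U), 6U left
rack 5: place S9 (11U), 31U left
rack 5: place S10 (8U), 23U left
rack 6: place S11 (32U), 10U left
rack 5: place S12 (14U), 9U left
rack 7: place S13 (11U), 31U left

7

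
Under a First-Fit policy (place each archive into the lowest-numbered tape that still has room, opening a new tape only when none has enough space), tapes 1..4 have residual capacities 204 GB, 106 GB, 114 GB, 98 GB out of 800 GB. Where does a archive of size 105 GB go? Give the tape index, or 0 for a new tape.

Tapes with room: tape 1 (204 GB), tape 2 (106 GB), tape 3 (114 GB).
The first with room is tape 1.

1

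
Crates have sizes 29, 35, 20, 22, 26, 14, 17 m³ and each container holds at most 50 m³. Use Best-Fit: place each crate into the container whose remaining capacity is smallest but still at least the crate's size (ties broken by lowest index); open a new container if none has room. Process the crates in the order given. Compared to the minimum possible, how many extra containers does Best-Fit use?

0

Best-Fit: [29,20] [35,14] [22,26] [17] → 4 containers.
Total size 163 m³; any packing needs at least ⌈163/50⌉ = 4 containers.
So 4 is already optimal.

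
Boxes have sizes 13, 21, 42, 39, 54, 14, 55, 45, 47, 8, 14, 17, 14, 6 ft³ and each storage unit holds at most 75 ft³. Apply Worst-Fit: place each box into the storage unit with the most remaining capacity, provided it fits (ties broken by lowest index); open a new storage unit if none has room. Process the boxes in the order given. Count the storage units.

storage unit 1: place 13 ft³, 62 ft³ left
storage unit 1: place 21 ft³, 41 ft³ left
storage unit 2: place 42 ft³, 33 ft³ left
storage unit 1: place 39 ft³, 2 ft³ left
storage unit 3: place 54 ft³, 21 ft³ left
storage unit 2: place 14 ft³, 19 ft³ left
storage unit 4: place 55 ft³, 20 ft³ left
storage unit 5: place 45 ft³, 30 ft³ left
storage unit 6: place 47 ft³, 28 ft³ left
storage unit 5: place 8 ft³, 22 ft³ left
storage unit 6: place 14 ft³, 14 ft³ left
storage unit 5: place 17 ft³, 5 ft³ left
storage unit 3: place 14 ft³, 7 ft³ left
storage unit 4: place 6 ft³, 14 ft³ left
Final storage units: [13,21,39] [42,14] [54,14] [55,6] [45,8,17] [47,14].

6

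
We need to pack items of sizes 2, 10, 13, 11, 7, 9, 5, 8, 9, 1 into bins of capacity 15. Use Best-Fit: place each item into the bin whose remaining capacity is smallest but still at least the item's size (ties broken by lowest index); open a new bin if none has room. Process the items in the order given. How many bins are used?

6

2 → bin 1 (remaining 13)
10 → bin 1 (remaining 3)
13 → bin 2 (remaining 2)
11 → bin 3 (remaining 4)
7 → bin 4 (remaining 8)
9 → bin 5 (remaining 6)
5 → bin 5 (remaining 1)
8 → bin 4 (remaining 0)
9 → bin 6 (remaining 6)
1 → bin 5 (remaining 0)
Final bins: [2,10] [13] [11] [7,8] [9,5,1] [9].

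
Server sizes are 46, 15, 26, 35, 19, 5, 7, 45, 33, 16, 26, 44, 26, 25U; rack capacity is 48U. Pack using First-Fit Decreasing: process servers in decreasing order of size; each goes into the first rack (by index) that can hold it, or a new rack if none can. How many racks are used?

Sorted descending: 46, 45, 44, 35, 33, 26, 26, 26, 25, 19, 16, 15, 7, 5.
rack 1: place 46U, 2U left
rack 2: place 45U, 3U left
rack 3: place 44U, 4U left
rack 4: place 35U, 13U left
rack 5: place 33U, 15U left
rack 6: place 26U, 22U left
rack 7: place 26U, 22U left
rack 8: place 26U, 22U left
rack 9: place 25U, 23U left
rack 6: place 19U, 3U left
rack 7: place 16U, 6U left
rack 5: place 15U, 0U left
rack 4: place 7U, 6U left
rack 4: place 5U, 1U left
Final racks: [46] [45] [44] [35,7,5] [33,15] [26,19] [26,16] [26] [25].

9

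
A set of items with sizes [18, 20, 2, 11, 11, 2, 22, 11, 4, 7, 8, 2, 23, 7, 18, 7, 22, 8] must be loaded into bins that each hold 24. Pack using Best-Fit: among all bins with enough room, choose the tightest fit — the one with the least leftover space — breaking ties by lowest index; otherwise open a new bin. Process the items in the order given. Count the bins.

Put 18 in bin 1; 6 remain.
Put 20 in bin 2; 4 remain.
Put 2 in bin 2; 2 remain.
Put 11 in bin 3; 13 remain.
Put 11 in bin 3; 2 remain.
Put 2 in bin 2; 0 remain.
Put 22 in bin 4; 2 remain.
Put 11 in bin 5; 13 remain.
Put 4 in bin 1; 2 remain.
Put 7 in bin 5; 6 remain.
Put 8 in bin 6; 16 remain.
Put 2 in bin 1; 0 remain.
Put 23 in bin 7; 1 remain.
Put 7 in bin 6; 9 remain.
Put 18 in bin 8; 6 remain.
Put 7 in bin 6; 2 remain.
Put 22 in bin 9; 2 remain.
Put 8 in bin 10; 16 remain.

10 bins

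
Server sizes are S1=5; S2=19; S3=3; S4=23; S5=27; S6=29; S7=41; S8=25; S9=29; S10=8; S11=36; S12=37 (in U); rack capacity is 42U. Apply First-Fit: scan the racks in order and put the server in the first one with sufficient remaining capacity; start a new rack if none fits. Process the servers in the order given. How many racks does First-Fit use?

9

Put S1 (5U) in rack 1; 37U remain.
Put S2 (19U) in rack 1; 18U remain.
Put S3 (3U) in rack 1; 15U remain.
Put S4 (23U) in rack 2; 19U remain.
Put S5 (27U) in rack 3; 15U remain.
Put S6 (29U) in rack 4; 13U remain.
Put S7 (41U) in rack 5; 1U remain.
Put S8 (25U) in rack 6; 17U remain.
Put S9 (29U) in rack 7; 13U remain.
Put S10 (8U) in rack 1; 7U remain.
Put S11 (36U) in rack 8; 6U remain.
Put S12 (37U) in rack 9; 5U remain.
Final racks: [5,19,3,8] [23] [27] [29] [41] [25] [29] [36] [37].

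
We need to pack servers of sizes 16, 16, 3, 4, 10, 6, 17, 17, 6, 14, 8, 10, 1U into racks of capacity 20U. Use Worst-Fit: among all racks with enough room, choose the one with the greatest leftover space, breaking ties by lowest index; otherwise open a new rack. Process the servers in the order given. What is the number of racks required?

7 racks

rack 1: place 16U, 4U left
rack 2: place 16U, 4U left
rack 1: place 3U, 1U left
rack 2: place 4U, 0U left
rack 3: place 10U, 10U left
rack 3: place 6U, 4U left
rack 4: place 17U, 3U left
rack 5: place 17U, 3U left
rack 6: place 6U, 14U left
rack 6: place 14U, 0U left
rack 7: place 8U, 12U left
rack 7: place 10U, 2U left
rack 3: place 1U, 3U left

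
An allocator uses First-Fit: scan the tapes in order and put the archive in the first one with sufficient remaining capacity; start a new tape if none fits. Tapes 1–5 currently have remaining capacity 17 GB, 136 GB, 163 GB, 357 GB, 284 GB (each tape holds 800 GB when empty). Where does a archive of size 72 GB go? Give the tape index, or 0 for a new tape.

Tapes with room: tape 2 (136 GB), tape 3 (163 GB), tape 4 (357 GB), tape 5 (284 GB).
The first with room is tape 2.

2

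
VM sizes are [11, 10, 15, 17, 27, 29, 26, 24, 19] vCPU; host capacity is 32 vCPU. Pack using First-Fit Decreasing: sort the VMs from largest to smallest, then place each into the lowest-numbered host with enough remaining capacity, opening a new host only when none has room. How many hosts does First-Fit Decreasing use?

7 hosts

Sorted descending: 29, 27, 26, 24, 19, 17, 15, 11, 10.
Put 29 vCPU in host 1; 3 vCPU remain.
Put 27 vCPU in host 2; 5 vCPU remain.
Put 26 vCPU in host 3; 6 vCPU remain.
Put 24 vCPU in host 4; 8 vCPU remain.
Put 19 vCPU in host 5; 13 vCPU remain.
Put 17 vCPU in host 6; 15 vCPU remain.
Put 15 vCPU in host 6; 0 vCPU remain.
Put 11 vCPU in host 5; 2 vCPU remain.
Put 10 vCPU in host 7; 22 vCPU remain.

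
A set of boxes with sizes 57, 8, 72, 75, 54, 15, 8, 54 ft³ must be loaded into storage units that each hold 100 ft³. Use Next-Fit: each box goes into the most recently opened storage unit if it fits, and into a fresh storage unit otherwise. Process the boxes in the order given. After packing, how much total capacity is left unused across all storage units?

157

Put 57 ft³ in storage unit 1; 43 ft³ remain.
Put 8 ft³ in storage unit 1; 35 ft³ remain.
Put 72 ft³ in storage unit 2; 28 ft³ remain.
Put 75 ft³ in storage unit 3; 25 ft³ remain.
Put 54 ft³ in storage unit 4; 46 ft³ remain.
Put 15 ft³ in storage unit 4; 31 ft³ remain.
Put 8 ft³ in storage unit 4; 23 ft³ remain.
Put 54 ft³ in storage unit 5; 46 ft³ remain.
5 storage units × 100 ft³ = 500 ft³; used 343 ft³; unused 157 ft³.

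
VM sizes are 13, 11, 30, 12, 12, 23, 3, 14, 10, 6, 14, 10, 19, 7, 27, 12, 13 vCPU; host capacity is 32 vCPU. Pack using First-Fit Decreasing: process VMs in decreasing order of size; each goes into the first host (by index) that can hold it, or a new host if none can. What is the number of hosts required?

8

Sorted descending: 30, 27, 23, 19, 14, 14, 13, 13, 12, 12, 12, 11, 10, 10, 7, 6, 3.
30 vCPU → host 1 (remaining 2 vCPU)
27 vCPU → host 2 (remaining 5 vCPU)
23 vCPU → host 3 (remaining 9 vCPU)
19 vCPU → host 4 (remaining 13 vCPU)
14 vCPU → host 5 (remaining 18 vCPU)
14 vCPU → host 5 (remaining 4 vCPU)
13 vCPU → host 4 (remaining 0 vCPU)
13 vCPU → host 6 (remaining 19 vCPU)
12 vCPU → host 6 (remaining 7 vCPU)
12 vCPU → host 7 (remaining 20 vCPU)
12 vCPU → host 7 (remaining 8 vCPU)
11 vCPU → host 8 (remaining 21 vCPU)
10 vCPU → host 8 (remaining 11 vCPU)
10 vCPU → host 8 (remaining 1 vCPU)
7 vCPU → host 3 (remaining 2 vCPU)
6 vCPU → host 6 (remaining 1 vCPU)
3 vCPU → host 2 (remaining 2 vCPU)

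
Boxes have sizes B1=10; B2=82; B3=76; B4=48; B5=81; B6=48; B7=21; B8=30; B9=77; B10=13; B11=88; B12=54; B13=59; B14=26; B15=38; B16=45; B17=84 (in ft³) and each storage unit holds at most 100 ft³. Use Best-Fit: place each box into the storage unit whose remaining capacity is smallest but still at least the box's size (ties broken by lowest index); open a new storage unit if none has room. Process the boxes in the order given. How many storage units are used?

Put B1 (10 ft³) in storage unit 1; 90 ft³ remain.
Put B2 (82 ft³) in storage unit 1; 8 ft³ remain.
Put B3 (76 ft³) in storage unit 2; 24 ft³ remain.
Put B4 (48 ft³) in storage unit 3; 52 ft³ remain.
Put B5 (81 ft³) in storage unit 4; 19 ft³ remain.
Put B6 (48 ft³) in storage unit 3; 4 ft³ remain.
Put B7 (21 ft³) in storage unit 2; 3 ft³ remain.
Put B8 (30 ft³) in storage unit 5; 70 ft³ remain.
Put B9 (77 ft³) in storage unit 6; 23 ft³ remain.
Put B10 (13 ft³) in storage unit 4; 6 ft³ remain.
Put B11 (88 ft³) in storage unit 7; 12 ft³ remain.
Put B12 (54 ft³) in storage unit 5; 16 ft³ remain.
Put B13 (59 ft³) in storage unit 8; 41 ft³ remain.
Put B14 (26 ft³) in storage unit 8; 15 ft³ remain.
Put B15 (38 ft³) in storage unit 9; 62 ft³ remain.
Put B16 (45 ft³) in storage unit 9; 17 ft³ remain.
Put B17 (84 ft³) in storage unit 10; 16 ft³ remain.

10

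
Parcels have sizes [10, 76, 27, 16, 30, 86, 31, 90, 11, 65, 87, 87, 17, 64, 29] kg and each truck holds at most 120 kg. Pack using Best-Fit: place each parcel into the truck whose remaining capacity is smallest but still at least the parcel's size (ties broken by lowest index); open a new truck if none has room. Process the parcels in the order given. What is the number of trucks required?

Put 10 kg in truck 1; 110 kg remain.
Put 76 kg in truck 1; 34 kg remain.
Put 27 kg in truck 1; 7 kg remain.
Put 16 kg in truck 2; 104 kg remain.
Put 30 kg in truck 2; 74 kg remain.
Put 86 kg in truck 3; 34 kg remain.
Put 31 kg in truck 3; 3 kg remain.
Put 90 kg in truck 4; 30 kg remain.
Put 11 kg in truck 4; 19 kg remain.
Put 65 kg in truck 2; 9 kg remain.
Put 87 kg in truck 5; 33 kg remain.
Put 87 kg in truck 6; 33 kg remain.
Put 17 kg in truck 4; 2 kg remain.
Put 64 kg in truck 7; 56 kg remain.
Put 29 kg in truck 5; 4 kg remain.

7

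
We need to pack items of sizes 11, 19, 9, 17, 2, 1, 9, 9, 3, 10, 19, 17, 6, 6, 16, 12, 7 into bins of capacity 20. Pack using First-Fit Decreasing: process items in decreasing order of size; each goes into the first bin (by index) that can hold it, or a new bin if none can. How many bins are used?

Sorted descending: 19, 19, 17, 17, 16, 12, 11, 10, 9, 9, 9, 7, 6, 6, 3, 2, 1.
Put 19 in bin 1; 1 remain.
Put 19 in bin 2; 1 remain.
Put 17 in bin 3; 3 remain.
Put 17 in bin 4; 3 remain.
Put 16 in bin 5; 4 remain.
Put 12 in bin 6; 8 remain.
Put 11 in bin 7; 9 remain.
Put 10 in bin 8; 10 remain.
Put 9 in bin 7; 0 remain.
Put 9 in bin 8; 1 remain.
Put 9 in bin 9; 11 remain.
Put 7 in bin 6; 1 remain.
Put 6 in bin 9; 5 remain.
Put 6 in bin 10; 14 remain.
Put 3 in bin 3; 0 remain.
Put 2 in bin 4; 1 remain.
Put 1 in bin 1; 0 remain.

10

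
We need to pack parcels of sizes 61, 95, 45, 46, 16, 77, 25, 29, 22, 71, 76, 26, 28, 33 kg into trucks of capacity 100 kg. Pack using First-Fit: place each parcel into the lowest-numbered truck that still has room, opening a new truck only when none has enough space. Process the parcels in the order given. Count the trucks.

8

61 kg → truck 1 (remaining 39 kg)
95 kg → truck 2 (remaining 5 kg)
45 kg → truck 3 (remaining 55 kg)
46 kg → truck 3 (remaining 9 kg)
16 kg → truck 1 (remaining 23 kg)
77 kg → truck 4 (remaining 23 kg)
25 kg → truck 5 (remaining 75 kg)
29 kg → truck 5 (remaining 46 kg)
22 kg → truck 1 (remaining 1 kg)
71 kg → truck 6 (remaining 29 kg)
76 kg → truck 7 (remaining 24 kg)
26 kg → truck 5 (remaining 20 kg)
28 kg → truck 6 (remaining 1 kg)
33 kg → truck 8 (remaining 67 kg)
Final trucks: [61,16,22] [95] [45,46] [77] [25,29,26] [71,28] [76] [33].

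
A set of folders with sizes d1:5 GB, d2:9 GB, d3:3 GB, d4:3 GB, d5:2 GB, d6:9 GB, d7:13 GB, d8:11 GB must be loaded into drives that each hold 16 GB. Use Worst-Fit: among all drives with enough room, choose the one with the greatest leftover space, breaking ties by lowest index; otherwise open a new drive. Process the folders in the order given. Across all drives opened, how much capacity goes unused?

25

d1 (5 GB) → drive 1 (remaining 11 GB)
d2 (9 GB) → drive 1 (remaining 2 GB)
d3 (3 GB) → drive 2 (remaining 13 GB)
d4 (3 GB) → drive 2 (remaining 10 GB)
d5 (2 GB) → drive 2 (remaining 8 GB)
d6 (9 GB) → drive 3 (remaining 7 GB)
d7 (13 GB) → drive 4 (remaining 3 GB)
d8 (11 GB) → drive 5 (remaining 5 GB)
5 drives × 16 GB = 80 GB; used 55 GB; unused 25 GB.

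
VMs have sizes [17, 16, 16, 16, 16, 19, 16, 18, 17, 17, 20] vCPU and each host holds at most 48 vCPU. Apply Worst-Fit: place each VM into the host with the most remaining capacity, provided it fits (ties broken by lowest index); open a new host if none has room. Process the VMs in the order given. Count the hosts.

5

host 1: place 17 vCPU, 31 vCPU left
host 1: place 16 vCPU, 15 vCPU left
host 2: place 16 vCPU, 32 vCPU left
host 2: place 16 vCPU, 16 vCPU left
host 2: place 16 vCPU, 0 vCPU left
host 3: place 19 vCPU, 29 vCPU left
host 3: place 16 vCPU, 13 vCPU left
host 4: place 18 vCPU, 30 vCPU left
host 4: place 17 vCPU, 13 vCPU left
host 5: place 17 vCPU, 31 vCPU left
host 5: place 20 vCPU, 11 vCPU left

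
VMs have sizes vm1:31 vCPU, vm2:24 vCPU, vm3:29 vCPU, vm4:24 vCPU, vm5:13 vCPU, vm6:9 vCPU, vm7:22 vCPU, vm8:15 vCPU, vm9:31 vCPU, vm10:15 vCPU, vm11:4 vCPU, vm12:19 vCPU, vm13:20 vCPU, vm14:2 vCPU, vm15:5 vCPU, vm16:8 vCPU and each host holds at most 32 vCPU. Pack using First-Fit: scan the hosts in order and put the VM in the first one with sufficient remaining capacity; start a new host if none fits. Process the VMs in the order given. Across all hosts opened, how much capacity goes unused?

49

Put vm1 (31 vCPU) in host 1; 1 vCPU remain.
Put vm2 (24 vCPU) in host 2; 8 vCPU remain.
Put vm3 (29 vCPU) in host 3; 3 vCPU remain.
Put vm4 (24 vCPU) in host 4; 8 vCPU remain.
Put vm5 (13 vCPU) in host 5; 19 vCPU remain.
Put vm6 (9 vCPU) in host 5; 10 vCPU remain.
Put vm7 (22 vCPU) in host 6; 10 vCPU remain.
Put vm8 (15 vCPU) in host 7; 17 vCPU remain.
Put vm9 (31 vCPU) in host 8; 1 vCPU remain.
Put vm10 (15 vCPU) in host 7; 2 vCPU remain.
Put vm11 (4 vCPU) in host 2; 4 vCPU remain.
Put vm12 (19 vCPU) in host 9; 13 vCPU remain.
Put vm13 (20 vCPU) in host 10; 12 vCPU remain.
Put vm14 (2 vCPU) in host 2; 2 vCPU remain.
Put vm15 (5 vCPU) in host 4; 3 vCPU remain.
Put vm16 (8 vCPU) in host 5; 2 vCPU remain.
10 hosts × 32 vCPU = 320 vCPU; used 271 vCPU; unused 49 vCPU.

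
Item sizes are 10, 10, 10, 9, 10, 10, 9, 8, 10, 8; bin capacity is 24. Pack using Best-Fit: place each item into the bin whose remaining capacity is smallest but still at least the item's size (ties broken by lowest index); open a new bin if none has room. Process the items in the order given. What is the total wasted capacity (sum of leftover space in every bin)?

10 → bin 1 (remaining 14)
10 → bin 1 (remaining 4)
10 → bin 2 (remaining 14)
9 → bin 2 (remaining 5)
10 → bin 3 (remaining 14)
10 → bin 3 (remaining 4)
9 → bin 4 (remaining 15)
8 → bin 4 (remaining 7)
10 → bin 5 (remaining 14)
8 → bin 5 (remaining 6)
5 bins × 24 = 120; used 94; unused 26.

26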